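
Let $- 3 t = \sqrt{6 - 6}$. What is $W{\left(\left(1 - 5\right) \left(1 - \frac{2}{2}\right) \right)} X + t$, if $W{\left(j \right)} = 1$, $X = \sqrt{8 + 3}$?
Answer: $\sqrt{11} \approx 3.3166$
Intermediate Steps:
$X = \sqrt{11} \approx 3.3166$
$t = 0$ ($t = - \frac{\sqrt{6 - 6}}{3} = - \frac{\sqrt{0}}{3} = \left(- \frac{1}{3}\right) 0 = 0$)
$W{\left(\left(1 - 5\right) \left(1 - \frac{2}{2}\right) \right)} X + t = 1 \sqrt{11} + 0 = \sqrt{11} + 0 = \sqrt{11}$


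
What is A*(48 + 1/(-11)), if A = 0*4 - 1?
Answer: -527/11 ≈ -47.909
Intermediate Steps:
A = -1 (A = 0 - 1 = -1)
A*(48 + 1/(-11)) = -(48 + 1/(-11)) = -(48 - 1/11) = -1*527/11 = -527/11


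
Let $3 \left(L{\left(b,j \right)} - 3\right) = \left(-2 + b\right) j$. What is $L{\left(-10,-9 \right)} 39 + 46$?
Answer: $1567$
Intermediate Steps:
$L{\left(b,j \right)} = 3 + \frac{j \left(-2 + b\right)}{3}$ ($L{\left(b,j \right)} = 3 + \frac{\left(-2 + b\right) j}{3} = 3 + \frac{j \left(-2 + b\right)}{3}$)
$L{\left(-10,-9 \right)} 39 + 46 = \left(3 - -6 + \frac{1}{3} \left(-10\right) \left(-9\right)\right) 39 + 46 = \left(3 + 6 + 30\right) 39 + 46 = 39 \cdot 39 + 46 = 1521 + 46 = 1567$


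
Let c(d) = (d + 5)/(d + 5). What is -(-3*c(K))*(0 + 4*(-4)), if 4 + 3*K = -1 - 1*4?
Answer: -48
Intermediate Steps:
K = -3 (K = -4/3 + (-1 - 1*4)/3 = -4/3 + (-1 - 4)/3 = -4/3 + (⅓)*(-5) = -4/3 - 5/3 = -3)
c(d) = 1 (c(d) = (5 + d)/(5 + d) = 1)
-(-3*c(K))*(0 + 4*(-4)) = -(-3*1)*(0 + 4*(-4)) = -(-3)*(0 - 16) = -(-3)*(-16) = -1*48 = -48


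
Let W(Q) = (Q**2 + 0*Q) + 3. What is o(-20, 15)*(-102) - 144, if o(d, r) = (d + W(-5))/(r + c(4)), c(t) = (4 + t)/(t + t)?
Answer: -195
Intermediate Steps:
c(t) = (4 + t)/(2*t) (c(t) = (4 + t)/((2*t)) = (4 + t)*(1/(2*t)) = (4 + t)/(2*t))
W(Q) = 3 + Q**2 (W(Q) = (Q**2 + 0) + 3 = Q**2 + 3 = 3 + Q**2)
o(d, r) = (28 + d)/(1 + r) (o(d, r) = (d + (3 + (-5)**2))/(r + (1/2)*(4 + 4)/4) = (d + (3 + 25))/(r + (1/2)*(1/4)*8) = (d + 28)/(r + 1) = (28 + d)/(1 + r))
o(-20, 15)*(-102) - 144 = ((28 - 20)/(1 + 15))*(-102) - 144 = (8/16)*(-102) - 144 = ((1/16)*8)*(-102) - 144 = (1/2)*(-102) - 144 = -51 - 144 = -195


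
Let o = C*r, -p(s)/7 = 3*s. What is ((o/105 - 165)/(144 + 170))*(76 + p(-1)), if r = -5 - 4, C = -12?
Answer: -556683/10990 ≈ -50.654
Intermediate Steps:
r = -9
p(s) = -21*s
o = 108 (o = -12*(-9) = 108)
((o/105 - 165)/(144 + 170))*(76 + p(-1)) = ((108/105 - 165)/(144 + 170))*(76 - 21*(-1)) = ((108*(1/105) - 165)/314)*(76 + 21) = ((36/35 - 165)*(1/314))*97 = -5739/35*1/314*97 = -5739/10990*97 = -556683/10990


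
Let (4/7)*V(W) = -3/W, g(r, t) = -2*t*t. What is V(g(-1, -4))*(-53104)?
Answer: -69699/8 ≈ -8712.4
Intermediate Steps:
g(r, t) = -2*t²
V(W) = -21/(4*W) (V(W) = 7*(-3/W)/4 = -21/(4*W))
V(g(-1, -4))*(-53104) = -21/(4*((-2*(-4)²)))*(-53104) = -21/(4*((-2*16)))*(-53104) = -21/4/(-32)*(-53104) = -21/4*(-1/32)*(-53104) = (21/128)*(-53104) = -69699/8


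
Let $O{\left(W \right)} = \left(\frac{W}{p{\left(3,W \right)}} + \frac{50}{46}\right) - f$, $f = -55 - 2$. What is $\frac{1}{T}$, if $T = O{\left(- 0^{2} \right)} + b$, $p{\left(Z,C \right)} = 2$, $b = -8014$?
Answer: $- \frac{23}{182986} \approx -0.00012569$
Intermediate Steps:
$f = -57$
$O{\left(W \right)} = \frac{1336}{23} + \frac{W}{2}$ ($O{\left(W \right)} = \left(\frac{W}{2} + \frac{50}{46}\right) - -57 = \left(W \frac{1}{2} + 50 \cdot \frac{1}{46}\right) + 57 = \left(\frac{W}{2} + \frac{25}{23}\right) + 57 = \left(\frac{25}{23} + \frac{W}{2}\right) + 57 = \frac{1336}{23} + \frac{W}{2}$)
$T = - \frac{182986}{23}$ ($T = \left(\frac{1336}{23} + \frac{\left(-1\right) 0^{2}}{2}\right) - 8014 = \left(\frac{1336}{23} + \frac{\left(-1\right) 0}{2}\right) - 8014 = \left(\frac{1336}{23} + \frac{1}{2} \cdot 0\right) - 8014 = \left(\frac{1336}{23} + 0\right) - 8014 = \frac{1336}{23} - 8014 = - \frac{182986}{23} \approx -7955.9$)
$\frac{1}{T} = \frac{1}{- \frac{182986}{23}} = - \frac{23}{182986}$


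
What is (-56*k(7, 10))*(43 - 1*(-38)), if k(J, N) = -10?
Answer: 45360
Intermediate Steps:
(-56*k(7, 10))*(43 - 1*(-38)) = (-56*(-10))*(43 - 1*(-38)) = 560*(43 + 38) = 560*81 = 45360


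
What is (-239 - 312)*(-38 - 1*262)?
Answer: 165300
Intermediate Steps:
(-239 - 312)*(-38 - 1*262) = -551*(-38 - 262) = -551*(-300) = 165300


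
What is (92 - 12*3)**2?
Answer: 3136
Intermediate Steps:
(92 - 12*3)**2 = (92 - 36)**2 = 56**2 = 3136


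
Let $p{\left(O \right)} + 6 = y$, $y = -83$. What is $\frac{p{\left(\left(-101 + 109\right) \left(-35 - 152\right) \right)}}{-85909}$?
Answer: $\frac{89}{85909} \approx 0.001036$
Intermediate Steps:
$p{\left(O \right)} = -89$ ($p{\left(O \right)} = -6 - 83 = -89$)
$\frac{p{\left(\left(-101 + 109\right) \left(-35 - 152\right) \right)}}{-85909} = - \frac{89}{-85909} = \left(-89\right) \left(- \frac{1}{85909}\right) = \frac{89}{85909}$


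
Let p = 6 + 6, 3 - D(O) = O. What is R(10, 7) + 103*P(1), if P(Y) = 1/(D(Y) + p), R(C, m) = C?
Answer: 243/14 ≈ 17.357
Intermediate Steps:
D(O) = 3 - O
p = 12
P(Y) = 1/(15 - Y) (P(Y) = 1/((3 - Y) + 12) = 1/(15 - Y))
R(10, 7) + 103*P(1) = 10 + 103*(-1/(-15 + 1)) = 10 + 103*(-1/(-14)) = 10 + 103*(-1*(-1/14)) = 10 + 103*(1/14) = 10 + 103/14 = 243/14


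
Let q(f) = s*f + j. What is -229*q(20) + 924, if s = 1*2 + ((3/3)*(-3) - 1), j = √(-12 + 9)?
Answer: 10084 - 229*I*√3 ≈ 10084.0 - 396.64*I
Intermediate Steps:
j = I*√3 (j = √(-3) = I*√3 ≈ 1.732*I)
s = -2 (s = 2 + ((3*(⅓))*(-3) - 1) = 2 + (1*(-3) - 1) = 2 + (-3 - 1) = 2 - 4 = -2)
q(f) = -2*f + I*√3
-229*q(20) + 924 = -229*(-2*20 + I*√3) + 924 = -229*(-40 + I*√3) + 924 = (9160 - 229*I*√3) + 924 = 10084 - 229*I*√3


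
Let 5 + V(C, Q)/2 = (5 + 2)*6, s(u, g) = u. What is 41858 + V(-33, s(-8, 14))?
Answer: 41932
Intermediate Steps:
V(C, Q) = 74 (V(C, Q) = -10 + 2*((5 + 2)*6) = -10 + 2*(7*6) = -10 + 2*42 = -10 + 84 = 74)
41858 + V(-33, s(-8, 14)) = 41858 + 74 = 41932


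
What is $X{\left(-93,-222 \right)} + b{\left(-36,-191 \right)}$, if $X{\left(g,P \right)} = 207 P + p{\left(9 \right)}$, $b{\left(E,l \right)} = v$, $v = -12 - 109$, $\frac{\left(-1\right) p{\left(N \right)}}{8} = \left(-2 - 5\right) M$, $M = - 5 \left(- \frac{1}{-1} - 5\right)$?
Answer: $-44955$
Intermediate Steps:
$M = 20$ ($M = - 5 \left(\left(-1\right) \left(-1\right) - 5\right) = - 5 \left(1 - 5\right) = \left(-5\right) \left(-4\right) = 20$)
$p{\left(N \right)} = 1120$ ($p{\left(N \right)} = - 8 \left(-2 - 5\right) 20 = - 8 \left(\left(-7\right) 20\right) = \left(-8\right) \left(-140\right) = 1120$)
$v = -121$
$b{\left(E,l \right)} = -121$
$X{\left(g,P \right)} = 1120 + 207 P$ ($X{\left(g,P \right)} = 207 P + 1120 = 1120 + 207 P$)
$X{\left(-93,-222 \right)} + b{\left(-36,-191 \right)} = \left(1120 + 207 \left(-222\right)\right) - 121 = \left(1120 - 45954\right) - 121 = -44834 - 121 = -44955$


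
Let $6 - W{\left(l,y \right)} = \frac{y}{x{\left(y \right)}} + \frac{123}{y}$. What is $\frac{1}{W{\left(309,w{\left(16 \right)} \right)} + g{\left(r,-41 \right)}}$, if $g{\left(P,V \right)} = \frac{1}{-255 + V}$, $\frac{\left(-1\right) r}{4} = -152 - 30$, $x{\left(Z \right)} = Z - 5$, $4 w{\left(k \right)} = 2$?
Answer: $- \frac{2664}{639073} \approx -0.0041685$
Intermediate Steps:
$w{\left(k \right)} = \frac{1}{2}$ ($w{\left(k \right)} = \frac{1}{4} \cdot 2 = \frac{1}{2}$)
$x{\left(Z \right)} = -5 + Z$ ($x{\left(Z \right)} = Z - 5 = -5 + Z$)
$r = 728$ ($r = - 4 \left(-152 - 30\right) = \left(-4\right) \left(-182\right) = 728$)
$W{\left(l,y \right)} = 6 - \frac{123}{y} - \frac{y}{-5 + y}$ ($W{\left(l,y \right)} = 6 - \left(\frac{y}{-5 + y} + \frac{123}{y}\right) = 6 - \left(\frac{123}{y} + \frac{y}{-5 + y}\right) = 6 - \frac{123}{y} - \frac{y}{-5 + y}$)
$\frac{1}{W{\left(309,w{\left(16 \right)} \right)} + g{\left(r,-41 \right)}} = \frac{1}{\frac{\frac{1}{\frac{1}{2}} \left(615 - \frac{153}{2} + \frac{5}{4}\right)}{-5 + \frac{1}{2}} + \frac{1}{-255 - 41}} = \frac{1}{\frac{2 \left(615 - \frac{153}{2} + 5 \cdot \frac{1}{4}\right)}{- \frac{9}{2}} + \frac{1}{-296}} = \frac{1}{2 \left(- \frac{2}{9}\right) \left(615 - \frac{153}{2} + \frac{5}{4}\right) - \frac{1}{296}} = \frac{1}{2 \left(- \frac{2}{9}\right) \frac{2159}{4} - \frac{1}{296}} = \frac{1}{- \frac{2159}{9} - \frac{1}{296}} = \frac{1}{- \frac{639073}{2664}} = - \frac{2664}{639073}$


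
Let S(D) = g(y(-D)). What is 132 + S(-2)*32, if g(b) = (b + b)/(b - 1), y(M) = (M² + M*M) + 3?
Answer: 1012/5 ≈ 202.40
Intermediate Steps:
y(M) = 3 + 2*M² (y(M) = (M² + M²) + 3 = 2*M² + 3 = 3 + 2*M²)
g(b) = 2*b/(-1 + b) (g(b) = (2*b)/(-1 + b) = 2*b/(-1 + b))
S(D) = 2*(3 + 2*D²)/(2 + 2*D²) (S(D) = 2*(3 + 2*(-D)²)/(-1 + (3 + 2*(-D)²)) = 2*(3 + 2*D²)/(-1 + (3 + 2*D²)) = 2*(3 + 2*D²)/(2 + 2*D²))
132 + S(-2)*32 = 132 + ((3 + 2*(-2)²)/(1 + (-2)²))*32 = 132 + ((3 + 2*4)/(1 + 4))*32 = 132 + ((3 + 8)/5)*32 = 132 + ((⅕)*11)*32 = 132 + (11/5)*32 = 132 + 352/5 = 1012/5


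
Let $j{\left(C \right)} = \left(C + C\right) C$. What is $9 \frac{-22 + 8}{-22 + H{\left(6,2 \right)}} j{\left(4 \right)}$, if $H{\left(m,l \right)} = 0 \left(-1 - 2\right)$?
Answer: $\frac{2016}{11} \approx 183.27$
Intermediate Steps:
$H{\left(m,l \right)} = 0$ ($H{\left(m,l \right)} = 0 \left(-3\right) = 0$)
$j{\left(C \right)} = 2 C^{2}$ ($j{\left(C \right)} = 2 C C = 2 C^{2}$)
$9 \frac{-22 + 8}{-22 + H{\left(6,2 \right)}} j{\left(4 \right)} = 9 \frac{-22 + 8}{-22 + 0} \cdot 2 \cdot 4^{2} = 9 \left(- \frac{14}{-22}\right) 2 \cdot 16 = 9 \left(\left(-14\right) \left(- \frac{1}{22}\right)\right) 32 = 9 \cdot \frac{7}{11} \cdot 32 = \frac{63}{11} \cdot 32 = \frac{2016}{11}$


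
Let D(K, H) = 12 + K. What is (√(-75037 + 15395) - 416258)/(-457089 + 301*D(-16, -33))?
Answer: 416258/458293 - I*√59642/458293 ≈ 0.90828 - 0.00053288*I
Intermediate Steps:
(√(-75037 + 15395) - 416258)/(-457089 + 301*D(-16, -33)) = (√(-75037 + 15395) - 416258)/(-457089 + 301*(12 - 16)) = (√(-59642) - 416258)/(-457089 + 301*(-4)) = (I*√59642 - 416258)/(-457089 - 1204) = (-416258 + I*√59642)/(-458293) = (-416258 + I*√59642)*(-1/458293) = 416258/458293 - I*√59642/458293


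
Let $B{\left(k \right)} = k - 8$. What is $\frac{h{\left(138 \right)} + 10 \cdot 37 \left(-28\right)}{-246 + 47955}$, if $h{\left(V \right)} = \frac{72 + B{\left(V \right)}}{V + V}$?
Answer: $- \frac{75241}{346518} \approx -0.21713$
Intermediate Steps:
$B{\left(k \right)} = -8 + k$
$h{\left(V \right)} = \frac{64 + V}{2 V}$ ($h{\left(V \right)} = \frac{72 + \left(-8 + V\right)}{V + V} = \frac{64 + V}{2 V}$)
$\frac{h{\left(138 \right)} + 10 \cdot 37 \left(-28\right)}{-246 + 47955} = \frac{\frac{64 + 138}{2 \cdot 138} + 10 \cdot 37 \left(-28\right)}{-246 + 47955} = \frac{\frac{1}{2} \cdot \frac{1}{138} \cdot 202 + 370 \left(-28\right)}{47709} = \left(\frac{101}{138} - 10360\right) \frac{1}{47709} = \left(- \frac{1429579}{138}\right) \frac{1}{47709} = - \frac{75241}{346518}$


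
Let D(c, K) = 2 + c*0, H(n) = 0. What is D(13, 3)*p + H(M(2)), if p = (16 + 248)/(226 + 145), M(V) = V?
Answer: 528/371 ≈ 1.4232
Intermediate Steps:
p = 264/371 ≈ 0.71159
D(c, K) = 2 (D(c, K) = 2 + 0 = 2)
D(13, 3)*p + H(M(2)) = 2*(264/371) + 0 = 528/371 + 0 = 528/371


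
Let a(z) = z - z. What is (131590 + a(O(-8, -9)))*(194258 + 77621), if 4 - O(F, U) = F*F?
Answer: 35776557610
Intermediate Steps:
O(F, U) = 4 - F**2 (O(F, U) = 4 - F*F = 4 - F**2)
a(z) = 0
(131590 + a(O(-8, -9)))*(194258 + 77621) = (131590 + 0)*(194258 + 77621) = 131590*271879 = 35776557610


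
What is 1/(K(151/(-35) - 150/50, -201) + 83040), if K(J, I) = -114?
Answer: 1/82926 ≈ 1.2059e-5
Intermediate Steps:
1/(K(151/(-35) - 150/50, -201) + 83040) = 1/(-114 + 83040) = 1/82926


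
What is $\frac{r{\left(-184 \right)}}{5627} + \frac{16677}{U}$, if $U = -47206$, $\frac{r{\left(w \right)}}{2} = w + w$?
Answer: $- \frac{128585095}{265628162} \approx -0.48408$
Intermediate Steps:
$r{\left(w \right)} = 4 w$ ($r{\left(w \right)} = 2 \left(w + w\right) = 2 \cdot 2 w = 4 w$)
$\frac{r{\left(-184 \right)}}{5627} + \frac{16677}{U} = \frac{4 \left(-184\right)}{5627} + \frac{16677}{-47206} = \left(-736\right) \frac{1}{5627} + 16677 \left(- \frac{1}{47206}\right) = - \frac{736}{5627} - \frac{16677}{47206} = - \frac{128585095}{265628162}$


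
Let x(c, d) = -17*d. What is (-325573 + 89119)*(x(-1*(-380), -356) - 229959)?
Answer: 52943705778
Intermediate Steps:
(-325573 + 89119)*(x(-1*(-380), -356) - 229959) = (-325573 + 89119)*(-17*(-356) - 229959) = -236454*(6052 - 229959) = -236454*(-223907) = 52943705778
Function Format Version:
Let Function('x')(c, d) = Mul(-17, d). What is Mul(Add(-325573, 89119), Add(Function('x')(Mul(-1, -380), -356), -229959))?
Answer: 52943705778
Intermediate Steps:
Mul(Add(-325573, 89119), Add(Function('x')(Mul(-1, -380), -356), -229959)) = Mul(Add(-325573, 89119), Add(Mul(-17, -356), -229959)) = Mul(-236454, Add(6052, -229959)) = Mul(-236454, -223907) = 52943705778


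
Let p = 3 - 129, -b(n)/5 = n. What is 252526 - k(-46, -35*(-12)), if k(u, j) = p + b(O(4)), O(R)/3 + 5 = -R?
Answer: 252517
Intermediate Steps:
O(R) = -15 - 3*R (O(R) = -15 + 3*(-R) = -15 - 3*R)
b(n) = -5*n
p = -126
k(u, j) = 9 (k(u, j) = -126 - 5*(-15 - 3*4) = -126 - 5*(-15 - 12) = -126 - 5*(-27) = -126 + 135 = 9)
252526 - k(-46, -35*(-12)) = 252526 - 1*9 = 252526 - 9 = 252517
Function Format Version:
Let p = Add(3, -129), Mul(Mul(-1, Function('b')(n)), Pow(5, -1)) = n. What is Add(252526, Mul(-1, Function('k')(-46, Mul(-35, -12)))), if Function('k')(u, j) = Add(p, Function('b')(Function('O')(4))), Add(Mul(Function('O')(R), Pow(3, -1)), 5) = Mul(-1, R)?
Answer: 252517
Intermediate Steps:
Function('O')(R) = Add(-15, Mul(-3, R)) (Function('O')(R) = Add(-15, Mul(3, Mul(-1, R))) = Add(-15, Mul(-3, R)))
Function('b')(n) = Mul(-5, n)
p = -126
Function('k')(u, j) = 9 (Function('k')(u, j) = Add(-126, Mul(-5, Add(-15, Mul(-3, 4)))) = Add(-126, Mul(-5, Add(-15, -12))) = Add(-126, Mul(-5, -27)) = Add(-126, 135) = 9)
Add(252526, Mul(-1, Function('k')(-46, Mul(-35, -12)))) = Add(252526, Mul(-1, 9)) = Add(252526, -9) = 252517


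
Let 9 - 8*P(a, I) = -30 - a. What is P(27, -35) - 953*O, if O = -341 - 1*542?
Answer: 3366029/4 ≈ 8.4151e+5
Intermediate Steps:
P(a, I) = 39/8 + a/8 (P(a, I) = 9/8 - (-30 - a)/8 = 9/8 + (15/4 + a/8) = 39/8 + a/8)
O = -883 (O = -341 - 542 = -883)
P(27, -35) - 953*O = (39/8 + (1/8)*27) - 953*(-883) = (39/8 + 27/8) + 841499 = 33/4 + 841499 = 3366029/4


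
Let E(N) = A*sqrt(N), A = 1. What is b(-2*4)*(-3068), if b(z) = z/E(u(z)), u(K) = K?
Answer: -6136*I*sqrt(2) ≈ -8677.6*I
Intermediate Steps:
E(N) = sqrt(N) (E(N) = 1*sqrt(N) = sqrt(N))
b(z) = sqrt(z) (b(z) = z/(sqrt(z)) = z/sqrt(z) = sqrt(z))
b(-2*4)*(-3068) = sqrt(-2*4)*(-3068) = sqrt(-8)*(-3068) = (2*I*sqrt(2))*(-3068) = -6136*I*sqrt(2)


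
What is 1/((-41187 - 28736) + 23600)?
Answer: -1/46323 ≈ -2.1588e-5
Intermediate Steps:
1/((-41187 - 28736) + 23600) = 1/(-69923 + 23600) = 1/(-46323) = -1/46323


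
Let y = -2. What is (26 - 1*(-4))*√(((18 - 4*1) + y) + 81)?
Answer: 30*√93 ≈ 289.31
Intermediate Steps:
(26 - 1*(-4))*√(((18 - 4*1) + y) + 81) = (26 - 1*(-4))*√(((18 - 4*1) - 2) + 81) = (26 + 4)*√(((18 - 4) - 2) + 81) = 30*√((14 - 2) + 81) = 30*√(12 + 81) = 30*√93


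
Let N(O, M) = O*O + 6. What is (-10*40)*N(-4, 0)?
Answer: -8800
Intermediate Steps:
N(O, M) = 6 + O**2 (N(O, M) = O**2 + 6 = 6 + O**2)
(-10*40)*N(-4, 0) = (-10*40)*(6 + (-4)**2) = -400*(6 + 16) = -400*22 = -8800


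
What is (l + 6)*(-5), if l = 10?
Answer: -80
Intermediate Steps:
(l + 6)*(-5) = (10 + 6)*(-5) = 16*(-5) = -80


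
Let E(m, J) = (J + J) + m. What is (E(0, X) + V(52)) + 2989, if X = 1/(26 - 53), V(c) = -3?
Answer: 80620/27 ≈ 2985.9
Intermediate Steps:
X = -1/27 (X = 1/(-27) = -1/27 ≈ -0.037037)
E(m, J) = m + 2*J (E(m, J) = 2*J + m = m + 2*J)
(E(0, X) + V(52)) + 2989 = ((0 + 2*(-1/27)) - 3) + 2989 = ((0 - 2/27) - 3) + 2989 = (-2/27 - 3) + 2989 = -83/27 + 2989 = 80620/27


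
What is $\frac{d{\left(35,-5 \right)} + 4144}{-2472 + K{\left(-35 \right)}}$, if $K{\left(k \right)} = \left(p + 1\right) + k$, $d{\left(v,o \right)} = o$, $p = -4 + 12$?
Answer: $- \frac{4139}{2498} \approx -1.6569$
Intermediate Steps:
$p = 8$
$K{\left(k \right)} = 9 + k$ ($K{\left(k \right)} = \left(8 + 1\right) + k = 9 + k$)
$\frac{d{\left(35,-5 \right)} + 4144}{-2472 + K{\left(-35 \right)}} = \frac{-5 + 4144}{-2472 + \left(9 - 35\right)} = \frac{4139}{-2472 - 26} = \frac{4139}{-2498} = 4139 \left(- \frac{1}{2498}\right) = - \frac{4139}{2498}$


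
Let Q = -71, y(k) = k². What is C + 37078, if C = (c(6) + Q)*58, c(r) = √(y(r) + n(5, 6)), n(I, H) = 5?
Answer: 32960 + 58*√41 ≈ 33331.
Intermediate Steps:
c(r) = √(5 + r²) (c(r) = √(r² + 5) = √(5 + r²))
C = -4118 + 58*√41 (C = (√(5 + 6²) - 71)*58 = (√(5 + 36) - 71)*58 = (√41 - 71)*58 = (-71 + √41)*58 = -4118 + 58*√41 ≈ -3746.6)
C + 37078 = (-4118 + 58*√41) + 37078 = 32960 + 58*√41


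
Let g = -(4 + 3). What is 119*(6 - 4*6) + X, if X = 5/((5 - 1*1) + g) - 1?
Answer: -6434/3 ≈ -2144.7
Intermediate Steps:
g = -7 (g = -1*7 = -7)
X = -8/3 (X = 5/((5 - 1*1) - 7) - 1 = 5/((5 - 1) - 7) - 1 = 5/(4 - 7) - 1 = 5/(-3) - 1 = 5*(-⅓) - 1 = -5/3 - 1 = -8/3 ≈ -2.6667)
119*(6 - 4*6) + X = 119*(6 - 4*6) - 8/3 = 119*(6 - 24) - 8/3 = 119*(-18) - 8/3 = -2142 - 8/3 = -6434/3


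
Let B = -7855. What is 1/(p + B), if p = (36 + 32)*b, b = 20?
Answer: -1/6495 ≈ -0.00015396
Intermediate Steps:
p = 1360 (p = (36 + 32)*20 = 68*20 = 1360)
1/(p + B) = 1/(1360 - 7855) = 1/(-6495) = -1/6495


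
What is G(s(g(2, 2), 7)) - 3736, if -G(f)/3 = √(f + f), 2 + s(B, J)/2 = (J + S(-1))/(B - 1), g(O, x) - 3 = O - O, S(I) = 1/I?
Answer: -3742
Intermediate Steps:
g(O, x) = 3 (g(O, x) = 3 + (O - O) = 3 + 0 = 3)
s(B, J) = -4 + 2*(-1 + J)/(-1 + B) (s(B, J) = -4 + 2*((J + 1/(-1))/(B - 1)) = -4 + 2*((J - 1)/(-1 + B)) = -4 + 2*((-1 + J)/(-1 + B)) = -4 + 2*(-1 + J)/(-1 + B))
G(f) = -3*√2*√f (G(f) = -3*√(f + f) = -3*√2*√f)
G(s(g(2, 2), 7)) - 3736 = -3*√2*√(2*(1 + 7 - 2*3)/(-1 + 3)) - 3736 = -3*√2*√(2*(1 + 7 - 6)/2) - 3736 = -3*√2*√(2*(½)*2) - 3736 = -3*√2*√2 - 3736 = -6 - 3736 = -3742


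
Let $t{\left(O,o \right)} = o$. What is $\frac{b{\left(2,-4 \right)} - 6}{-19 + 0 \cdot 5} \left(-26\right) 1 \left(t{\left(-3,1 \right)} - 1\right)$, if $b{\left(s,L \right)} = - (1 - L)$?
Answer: $0$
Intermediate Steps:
$b{\left(s,L \right)} = -1 + L$
$\frac{b{\left(2,-4 \right)} - 6}{-19 + 0 \cdot 5} \left(-26\right) 1 \left(t{\left(-3,1 \right)} - 1\right) = \frac{\left(-1 - 4\right) - 6}{-19 + 0 \cdot 5} \left(-26\right) 1 \left(1 - 1\right) = \frac{-5 - 6}{-19 + 0} \left(-26\right) 1 \cdot 0 = - \frac{11}{-19} \left(-26\right) 0 = \left(-11\right) \left(- \frac{1}{19}\right) \left(-26\right) 0 = \frac{11}{19} \left(-26\right) 0 = \left(- \frac{286}{19}\right) 0 = 0$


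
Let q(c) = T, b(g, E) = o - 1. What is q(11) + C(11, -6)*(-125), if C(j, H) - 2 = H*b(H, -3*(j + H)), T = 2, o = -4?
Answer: -3998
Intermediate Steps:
b(g, E) = -5 (b(g, E) = -4 - 1 = -5)
q(c) = 2
C(j, H) = 2 - 5*H (C(j, H) = 2 + H*(-5) = 2 - 5*H)
q(11) + C(11, -6)*(-125) = 2 + (2 - 5*(-6))*(-125) = 2 + (2 + 30)*(-125) = 2 + 32*(-125) = 2 - 4000 = -3998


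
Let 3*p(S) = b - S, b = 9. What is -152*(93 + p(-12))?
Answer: -15200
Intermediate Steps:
p(S) = 3 - S/3 (p(S) = (9 - S)/3 = 3 - S/3)
-152*(93 + p(-12)) = -152*(93 + (3 - 1/3*(-12))) = -152*(93 + (3 + 4)) = -152*(93 + 7) = -152*100 = -15200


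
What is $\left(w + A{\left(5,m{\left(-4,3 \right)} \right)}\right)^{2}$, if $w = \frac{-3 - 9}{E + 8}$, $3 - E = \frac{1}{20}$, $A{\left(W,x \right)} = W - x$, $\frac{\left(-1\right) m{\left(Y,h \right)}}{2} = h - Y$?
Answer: $\frac{1708249}{5329} \approx 320.56$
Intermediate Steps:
$m{\left(Y,h \right)} = - 2 h + 2 Y$ ($m{\left(Y,h \right)} = - 2 \left(h - Y\right) = - 2 h + 2 Y$)
$E = \frac{59}{20}$ ($E = 3 - \frac{1}{20} = \frac{59}{20} \approx 2.95$)
$w = - \frac{80}{73}$ ($w = \frac{-3 - 9}{\frac{59}{20} + 8} = - \frac{12}{\frac{219}{20}} = \left(-12\right) \frac{20}{219} = - \frac{80}{73} \approx -1.0959$)
$\left(w + A{\left(5,m{\left(-4,3 \right)} \right)}\right)^{2} = \left(- \frac{80}{73} - \left(-5 - 8 - 6\right)\right)^{2} = \left(- \frac{80}{73} + \left(5 - \left(-6 - 8\right)\right)\right)^{2} = \left(- \frac{80}{73} + \left(5 - -14\right)\right)^{2} = \left(- \frac{80}{73} + \left(5 + 14\right)\right)^{2} = \left(- \frac{80}{73} + 19\right)^{2} = \left(\frac{1307}{73}\right)^{2} = \frac{1708249}{5329}$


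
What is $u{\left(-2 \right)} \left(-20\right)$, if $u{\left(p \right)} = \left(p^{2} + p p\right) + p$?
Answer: $-120$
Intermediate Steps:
$u{\left(p \right)} = p + 2 p^{2}$ ($u{\left(p \right)} = \left(p^{2} + p^{2}\right) + p = 2 p^{2} + p = p + 2 p^{2}$)
$u{\left(-2 \right)} \left(-20\right) = - 2 \left(1 + 2 \left(-2\right)\right) \left(-20\right) = - 2 \left(1 - 4\right) \left(-20\right) = \left(-2\right) \left(-3\right) \left(-20\right) = 6 \left(-20\right) = -120$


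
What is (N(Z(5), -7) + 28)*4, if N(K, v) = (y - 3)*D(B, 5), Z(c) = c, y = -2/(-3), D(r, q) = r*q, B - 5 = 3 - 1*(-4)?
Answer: -448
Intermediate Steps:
B = 12 (B = 5 + (3 - 1*(-4)) = 5 + (3 + 4) = 5 + 7 = 12)
D(r, q) = q*r
y = ⅔ (y = -2*(-⅓) = ⅔ ≈ 0.66667)
N(K, v) = -140 (N(K, v) = (⅔ - 3)*(5*12) = -7/3*60 = -140)
(N(Z(5), -7) + 28)*4 = (-140 + 28)*4 = -112*4 = -448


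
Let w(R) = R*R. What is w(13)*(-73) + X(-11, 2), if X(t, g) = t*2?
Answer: -12359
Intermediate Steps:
w(R) = R²
X(t, g) = 2*t
w(13)*(-73) + X(-11, 2) = 13²*(-73) + 2*(-11) = 169*(-73) - 22 = -12337 - 22 = -12359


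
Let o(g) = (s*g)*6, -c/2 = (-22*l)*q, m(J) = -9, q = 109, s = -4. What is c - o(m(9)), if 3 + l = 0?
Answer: -14604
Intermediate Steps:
l = -3 (l = -3 + 0 = -3)
c = -14388 (c = -2*(-22*(-3))*109 = -132*109 = -2*7194 = -14388)
o(g) = -24*g (o(g) = -4*g*6 = -24*g)
c - o(m(9)) = -14388 - (-24)*(-9) = -14388 - 1*216 = -14388 - 216 = -14604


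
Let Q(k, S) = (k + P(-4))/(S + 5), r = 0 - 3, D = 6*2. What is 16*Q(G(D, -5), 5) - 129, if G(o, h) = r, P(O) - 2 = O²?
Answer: -105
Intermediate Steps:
D = 12
r = -3
P(O) = 2 + O²
G(o, h) = -3
Q(k, S) = (18 + k)/(5 + S) (Q(k, S) = (k + (2 + (-4)²))/(S + 5) = (k + (2 + 16))/(5 + S) = (k + 18)/(5 + S) = (18 + k)/(5 + S))
16*Q(G(D, -5), 5) - 129 = 16*((18 - 3)/(5 + 5)) - 129 = 16*(15/10) - 129 = 16*((⅒)*15) - 129 = 16*(3/2) - 129 = 24 - 129 = -105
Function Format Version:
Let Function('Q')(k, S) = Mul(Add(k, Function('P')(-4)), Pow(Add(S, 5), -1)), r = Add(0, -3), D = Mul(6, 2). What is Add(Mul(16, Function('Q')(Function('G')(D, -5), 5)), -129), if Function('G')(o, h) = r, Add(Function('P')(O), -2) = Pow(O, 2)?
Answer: -105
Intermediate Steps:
D = 12
r = -3
Function('P')(O) = Add(2, Pow(O, 2))
Function('G')(o, h) = -3
Function('Q')(k, S) = Mul(Pow(Add(5, S), -1), Add(18, k)) (Function('Q')(k, S) = Mul(Add(k, Add(2, Pow(-4, 2))), Pow(Add(S, 5), -1)) = Mul(Add(k, Add(2, 16)), Pow(Add(5, S), -1)) = Mul(Add(k, 18), Pow(Add(5, S), -1)) = Mul(Add(18, k), Pow(Add(5, S), -1)) = Mul(Pow(Add(5, S), -1), Add(18, k)))
Add(Mul(16, Function('Q')(Function('G')(D, -5), 5)), -129) = Add(Mul(16, Mul(Pow(Add(5, 5), -1), Add(18, -3))), -129) = Add(Mul(16, Mul(Pow(10, -1), 15)), -129) = Add(Mul(16, Mul(Rational(1, 10), 15)), -129) = Add(Mul(16, Rational(3, 2)), -129) = Add(24, -129) = -105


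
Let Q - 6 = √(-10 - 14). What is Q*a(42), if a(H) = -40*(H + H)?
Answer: -20160 - 6720*I*√6 ≈ -20160.0 - 16461.0*I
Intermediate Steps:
a(H) = -80*H
Q = 6 + 2*I*√6 (Q = 6 + √(-10 - 14) = 6 + √(-24) = 6 + 2*I*√6 ≈ 6.0 + 4.899*I)
Q*a(42) = (6 + 2*I*√6)*(-80*42) = (6 + 2*I*√6)*(-3360) = -20160 - 6720*I*√6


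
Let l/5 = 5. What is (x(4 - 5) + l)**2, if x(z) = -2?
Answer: 529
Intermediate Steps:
l = 25 (l = 5*5 = 25)
(x(4 - 5) + l)**2 = (-2 + 25)**2 = 23**2 = 529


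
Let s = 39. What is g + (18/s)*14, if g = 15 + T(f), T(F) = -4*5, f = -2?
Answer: 19/13 ≈ 1.4615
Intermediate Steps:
T(F) = -20
g = -5 (g = 15 - 20 = -5)
g + (18/s)*14 = -5 + (18/39)*14 = -5 + (18*(1/39))*14 = -5 + (6/13)*14 = -5 + 84/13 = 19/13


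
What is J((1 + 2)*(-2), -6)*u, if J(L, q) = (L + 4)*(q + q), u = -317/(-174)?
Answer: 1268/29 ≈ 43.724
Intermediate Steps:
u = 317/174 (u = -317*(-1/174) = 317/174 ≈ 1.8218)
J(L, q) = 2*q*(4 + L) (J(L, q) = (4 + L)*(2*q) = 2*q*(4 + L))
J((1 + 2)*(-2), -6)*u = (2*(-6)*(4 + (1 + 2)*(-2)))*(317/174) = (2*(-6)*(4 + 3*(-2)))*(317/174) = (2*(-6)*(4 - 6))*(317/174) = (2*(-6)*(-2))*(317/174) = 24*(317/174) = 1268/29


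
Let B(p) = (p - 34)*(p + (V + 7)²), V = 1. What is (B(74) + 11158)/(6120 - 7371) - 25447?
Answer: -31850875/1251 ≈ -25460.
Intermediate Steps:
B(p) = (-34 + p)*(64 + p) (B(p) = (p - 34)*(p + (1 + 7)²) = (-34 + p)*(p + 8²) = (-34 + p)*(p + 64) = (-34 + p)*(64 + p))
(B(74) + 11158)/(6120 - 7371) - 25447 = ((-2176 + 74² + 30*74) + 11158)/(6120 - 7371) - 25447 = ((-2176 + 5476 + 2220) + 11158)/(-1251) - 25447 = (5520 + 11158)*(-1/1251) - 25447 = 16678*(-1/1251) - 25447 = -16678/1251 - 25447 = -31850875/1251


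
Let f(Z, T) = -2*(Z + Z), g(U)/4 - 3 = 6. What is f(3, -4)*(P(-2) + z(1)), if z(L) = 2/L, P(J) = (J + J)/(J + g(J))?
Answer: -384/17 ≈ -22.588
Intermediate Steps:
g(U) = 36 (g(U) = 12 + 4*6 = 12 + 24 = 36)
f(Z, T) = -4*Z
P(J) = 2*J/(36 + J) (P(J) = (J + J)/(J + 36) = (2*J)/(36 + J) = 2*J/(36 + J))
f(3, -4)*(P(-2) + z(1)) = (-4*3)*(2*(-2)/(36 - 2) + 2/1) = -12*(2*(-2)/34 + 2*1) = -12*(2*(-2)*(1/34) + 2) = -12*(-2/17 + 2) = -12*32/17 = -384/17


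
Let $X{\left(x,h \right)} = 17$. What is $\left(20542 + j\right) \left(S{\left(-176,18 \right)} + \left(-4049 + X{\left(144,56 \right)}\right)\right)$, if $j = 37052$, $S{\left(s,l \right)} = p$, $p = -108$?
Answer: $-238439160$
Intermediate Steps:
$S{\left(s,l \right)} = -108$
$\left(20542 + j\right) \left(S{\left(-176,18 \right)} + \left(-4049 + X{\left(144,56 \right)}\right)\right) = \left(20542 + 37052\right) \left(-108 + \left(-4049 + 17\right)\right) = 57594 \left(-108 - 4032\right) = 57594 \left(-4140\right) = -238439160$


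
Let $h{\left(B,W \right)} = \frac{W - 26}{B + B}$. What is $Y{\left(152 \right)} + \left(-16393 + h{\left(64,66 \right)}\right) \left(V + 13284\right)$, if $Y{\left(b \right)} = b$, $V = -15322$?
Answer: $\frac{267267593}{8} \approx 3.3408 \cdot 10^{7}$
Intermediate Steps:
$h{\left(B,W \right)} = \frac{-26 + W}{2 B}$
$Y{\left(152 \right)} + \left(-16393 + h{\left(64,66 \right)}\right) \left(V + 13284\right) = 152 + \left(-16393 + \frac{-26 + 66}{2 \cdot 64}\right) \left(-15322 + 13284\right) = 152 + \left(-16393 + \frac{1}{2} \cdot \frac{1}{64} \cdot 40\right) \left(-2038\right) = 152 + \left(-16393 + \frac{5}{16}\right) \left(-2038\right) = 152 - - \frac{267266377}{8} = 152 + \frac{267266377}{8} = \frac{267267593}{8}$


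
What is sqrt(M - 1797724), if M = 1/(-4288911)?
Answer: I*sqrt(33068697150442052715)/4288911 ≈ 1340.8*I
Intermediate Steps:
M = -1/4288911 ≈ -2.3316e-7
sqrt(M - 1797724) = sqrt(-1/4288911 - 1797724) = sqrt(-7710278238565/4288911) = I*sqrt(33068697150442052715)/4288911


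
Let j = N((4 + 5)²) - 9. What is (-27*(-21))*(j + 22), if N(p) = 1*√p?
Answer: 12474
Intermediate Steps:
N(p) = √p
j = 0 (j = √((4 + 5)²) - 9 = √(9²) - 9 = √81 - 9 = 9 - 9 = 0)
(-27*(-21))*(j + 22) = (-27*(-21))*(0 + 22) = 567*22 = 12474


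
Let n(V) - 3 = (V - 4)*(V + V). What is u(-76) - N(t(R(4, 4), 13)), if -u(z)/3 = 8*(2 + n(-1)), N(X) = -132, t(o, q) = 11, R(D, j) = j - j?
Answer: -228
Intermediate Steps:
R(D, j) = 0
n(V) = 3 + 2*V*(-4 + V) (n(V) = 3 + (V - 4)*(V + V) = 3 + (-4 + V)*(2*V) = 3 + 2*V*(-4 + V))
u(z) = -360 (u(z) = -24*(2 + (3 - 8*(-1) + 2*(-1)**2)) = -24*(2 + (3 + 8 + 2*1)) = -24*(2 + (3 + 8 + 2)) = -24*(2 + 13) = -24*15 = -3*120 = -360)
u(-76) - N(t(R(4, 4), 13)) = -360 - 1*(-132) = -360 + 132 = -228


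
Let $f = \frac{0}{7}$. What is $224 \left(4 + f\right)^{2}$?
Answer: $3584$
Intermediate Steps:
$f = 0$ ($f = 0 \cdot \frac{1}{7} = 0$)
$224 \left(4 + f\right)^{2} = 224 \left(4 + 0\right)^{2} = 224 \cdot 4^{2} = 224 \cdot 16 = 3584$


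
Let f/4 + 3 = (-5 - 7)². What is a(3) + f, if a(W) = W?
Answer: 567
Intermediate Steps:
f = 564 (f = -12 + 4*(-5 - 7)² = -12 + 4*(-12)² = -12 + 4*144 = -12 + 576 = 564)
a(3) + f = 3 + 564 = 567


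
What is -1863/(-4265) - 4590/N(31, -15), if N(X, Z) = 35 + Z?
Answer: -1953909/8530 ≈ -229.06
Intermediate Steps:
-1863/(-4265) - 4590/N(31, -15) = -1863/(-4265) - 4590/(35 - 15) = -1863*(-1/4265) - 4590/20 = 1863/4265 - 4590*1/20 = 1863/4265 - 459/2 = -1953909/8530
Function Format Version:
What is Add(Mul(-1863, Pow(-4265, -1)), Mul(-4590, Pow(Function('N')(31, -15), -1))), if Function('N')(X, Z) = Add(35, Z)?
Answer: Rational(-1953909, 8530) ≈ -229.06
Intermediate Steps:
Add(Mul(-1863, Pow(-4265, -1)), Mul(-4590, Pow(Function('N')(31, -15), -1))) = Add(Mul(-1863, Pow(-4265, -1)), Mul(-4590, Pow(Add(35, -15), -1))) = Add(Mul(-1863, Rational(-1, 4265)), Mul(-4590, Pow(20, -1))) = Add(Rational(1863, 4265), Mul(-4590, Rational(1, 20))) = Add(Rational(1863, 4265), Rational(-459, 2)) = Rational(-1953909, 8530)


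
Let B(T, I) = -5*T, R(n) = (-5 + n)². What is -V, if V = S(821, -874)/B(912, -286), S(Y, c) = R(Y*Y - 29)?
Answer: 151428478683/1520 ≈ 9.9624e+7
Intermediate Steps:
S(Y, c) = (-34 + Y²)² (S(Y, c) = (-5 + (Y*Y - 29))² = (-5 + (Y² - 29))² = (-5 + (-29 + Y²))² = (-34 + Y²)²)
V = -151428478683/1520 (V = (-34 + 821²)²/((-5*912)) = (-34 + 674041)²/(-4560) = 674007²*(-1/4560) = 454285436049*(-1/4560) = -151428478683/1520 ≈ -9.9624e+7)
-V = -1*(-151428478683/1520) = 151428478683/1520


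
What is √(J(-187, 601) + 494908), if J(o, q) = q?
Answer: √495509 ≈ 703.92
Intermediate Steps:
√(J(-187, 601) + 494908) = √(601 + 494908) = √495509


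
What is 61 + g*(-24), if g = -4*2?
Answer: 253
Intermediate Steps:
g = -8
61 + g*(-24) = 61 - 8*(-24) = 61 + 192 = 253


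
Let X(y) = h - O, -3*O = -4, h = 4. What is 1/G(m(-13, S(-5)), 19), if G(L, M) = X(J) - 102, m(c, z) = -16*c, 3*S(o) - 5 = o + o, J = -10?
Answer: -3/298 ≈ -0.010067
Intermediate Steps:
O = 4/3 (O = -1/3*(-4) = 4/3 ≈ 1.3333)
S(o) = 5/3 + 2*o/3 (S(o) = 5/3 + (o + o)/3 = 5/3 + (2*o)/3 = 5/3 + 2*o/3)
X(y) = 8/3 (X(y) = 4 - 1*4/3 = 4 - 4/3 = 8/3)
G(L, M) = -298/3 (G(L, M) = 8/3 - 102 = -298/3)
1/G(m(-13, S(-5)), 19) = 1/(-298/3) = -3/298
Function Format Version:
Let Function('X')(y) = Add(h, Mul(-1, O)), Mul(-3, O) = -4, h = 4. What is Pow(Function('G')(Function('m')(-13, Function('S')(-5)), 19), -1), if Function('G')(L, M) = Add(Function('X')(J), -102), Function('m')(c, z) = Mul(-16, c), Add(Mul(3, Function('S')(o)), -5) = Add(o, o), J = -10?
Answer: Rational(-3, 298) ≈ -0.010067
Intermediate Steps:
O = Rational(4, 3) (O = Mul(Rational(-1, 3), -4) = Rational(4, 3) ≈ 1.3333)
Function('S')(o) = Add(Rational(5, 3), Mul(Rational(2, 3), o)) (Function('S')(o) = Add(Rational(5, 3), Mul(Rational(1, 3), Add(o, o))) = Add(Rational(5, 3), Mul(Rational(1, 3), Mul(2, o))) = Add(Rational(5, 3), Mul(Rational(2, 3), o)))
Function('X')(y) = Rational(8, 3) (Function('X')(y) = Add(4, Mul(-1, Rational(4, 3))) = Add(4, Rational(-4, 3)) = Rational(8, 3))
Function('G')(L, M) = Rational(-298, 3) (Function('G')(L, M) = Add(Rational(8, 3), -102) = Rational(-298, 3))
Pow(Function('G')(Function('m')(-13, Function('S')(-5)), 19), -1) = Pow(Rational(-298, 3), -1) = Rational(-3, 298)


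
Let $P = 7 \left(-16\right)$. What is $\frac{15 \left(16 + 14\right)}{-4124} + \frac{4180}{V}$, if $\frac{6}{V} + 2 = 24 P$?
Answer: $- \frac{11592770875}{6186} \approx -1.874 \cdot 10^{6}$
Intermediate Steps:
$P = -112$
$V = - \frac{3}{1345}$ ($V = \frac{6}{-2 + 24 \left(-112\right)} = \frac{6}{-2 - 2688} = \frac{6}{-2690} = 6 \left(- \frac{1}{2690}\right) = - \frac{3}{1345} \approx -0.0022305$)
$\frac{15 \left(16 + 14\right)}{-4124} + \frac{4180}{V} = \frac{15 \left(16 + 14\right)}{-4124} + \frac{4180}{- \frac{3}{1345}} = 15 \cdot 30 \left(- \frac{1}{4124}\right) + 4180 \left(- \frac{1345}{3}\right) = 450 \left(- \frac{1}{4124}\right) - \frac{5622100}{3} = - \frac{225}{2062} - \frac{5622100}{3} = - \frac{11592770875}{6186}$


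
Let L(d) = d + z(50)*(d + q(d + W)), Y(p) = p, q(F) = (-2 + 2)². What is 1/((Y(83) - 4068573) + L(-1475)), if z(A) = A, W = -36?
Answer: -1/4143715 ≈ -2.4133e-7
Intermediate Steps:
q(F) = 0 (q(F) = 0² = 0)
L(d) = 51*d (L(d) = d + 50*(d + 0) = d + 50*d = 51*d)
1/((Y(83) - 4068573) + L(-1475)) = 1/((83 - 4068573) + 51*(-1475)) = 1/(-4068490 - 75225) = 1/(-4143715) = -1/4143715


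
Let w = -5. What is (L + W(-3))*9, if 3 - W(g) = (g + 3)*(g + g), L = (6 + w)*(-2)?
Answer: 9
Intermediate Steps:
L = -2 (L = (6 - 5)*(-2) = 1*(-2) = -2)
W(g) = 3 - 2*g*(3 + g) (W(g) = 3 - (g + 3)*(g + g) = 3 - (3 + g)*2*g = 3 - 2*g*(3 + g))
(L + W(-3))*9 = (-2 + (3 - 6*(-3) - 2*(-3)**2))*9 = (-2 + (3 + 18 - 2*9))*9 = (-2 + (3 + 18 - 18))*9 = (-2 + 3)*9 = 1*9 = 9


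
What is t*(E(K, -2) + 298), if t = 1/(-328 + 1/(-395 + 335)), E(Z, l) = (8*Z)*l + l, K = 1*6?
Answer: -12000/19681 ≈ -0.60972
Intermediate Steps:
K = 6
E(Z, l) = l + 8*Z*l (E(Z, l) = 8*Z*l + l = l + 8*Z*l)
t = -60/19681 (t = 1/(-328 + 1/(-60)) = 1/(-328 - 1/60) = 1/(-19681/60) = -60/19681 ≈ -0.0030486)
t*(E(K, -2) + 298) = -60*(-2*(1 + 8*6) + 298)/19681 = -60*(-2*(1 + 48) + 298)/19681 = -60*(-2*49 + 298)/19681 = -60*(-98 + 298)/19681 = -60/19681*200 = -12000/19681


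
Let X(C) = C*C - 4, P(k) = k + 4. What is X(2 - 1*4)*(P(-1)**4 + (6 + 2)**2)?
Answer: 0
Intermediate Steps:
P(k) = 4 + k
X(C) = -4 + C**2 (X(C) = C**2 - 4 = -4 + C**2)
X(2 - 1*4)*(P(-1)**4 + (6 + 2)**2) = (-4 + (2 - 1*4)**2)*((4 - 1)**4 + (6 + 2)**2) = (-4 + (2 - 4)**2)*(3**4 + 8**2) = (-4 + (-2)**2)*(81 + 64) = (-4 + 4)*145 = 0*145 = 0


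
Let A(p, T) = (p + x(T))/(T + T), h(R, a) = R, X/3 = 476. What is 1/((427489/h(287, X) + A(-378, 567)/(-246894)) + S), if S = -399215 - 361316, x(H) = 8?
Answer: -5739544818/4356552657968327 ≈ -1.3175e-6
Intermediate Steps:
X = 1428 (X = 3*476 = 1428)
A(p, T) = (8 + p)/(2*T) (A(p, T) = (p + 8)/(T + T) = (8 + p)/((2*T)) = (8 + p)*(1/(2*T)) = (8 + p)/(2*T))
S = -760531
1/((427489/h(287, X) + A(-378, 567)/(-246894)) + S) = 1/((427489/287 + ((1/2)*(8 - 378)/567)/(-246894)) - 760531) = 1/((427489*(1/287) + ((1/2)*(1/567)*(-370))*(-1/246894)) - 760531) = 1/((427489/287 - 185/567*(-1/246894)) - 760531) = 1/((427489/287 + 185/139988898) - 760531) = 1/(8549102010031/5739544818 - 760531) = 1/(-4356552657968327/5739544818) = -5739544818/4356552657968327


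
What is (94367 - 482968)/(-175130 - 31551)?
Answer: 388601/206681 ≈ 1.8802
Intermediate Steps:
(94367 - 482968)/(-175130 - 31551) = -388601/(-206681) = -388601*(-1/206681) = 388601/206681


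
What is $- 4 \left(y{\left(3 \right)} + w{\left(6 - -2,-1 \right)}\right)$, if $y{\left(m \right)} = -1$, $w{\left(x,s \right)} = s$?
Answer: $8$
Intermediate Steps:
$- 4 \left(y{\left(3 \right)} + w{\left(6 - -2,-1 \right)}\right) = - 4 \left(-1 - 1\right) = \left(-4\right) \left(-2\right) = 8$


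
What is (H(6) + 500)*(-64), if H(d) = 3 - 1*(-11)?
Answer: -32896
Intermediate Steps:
H(d) = 14 (H(d) = 3 + 11 = 14)
(H(6) + 500)*(-64) = (14 + 500)*(-64) = 514*(-64) = -32896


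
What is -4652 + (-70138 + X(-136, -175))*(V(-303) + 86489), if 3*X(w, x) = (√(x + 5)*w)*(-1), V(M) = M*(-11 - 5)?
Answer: -6406199158 + 12421832*I*√170/3 ≈ -6.4062e+9 + 5.3987e+7*I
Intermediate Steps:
V(M) = -16*M (V(M) = M*(-16) = -16*M)
X(w, x) = -w*√(5 + x)/3 (X(w, x) = ((√(x + 5)*w)*(-1))/3 = ((√(5 + x)*w)*(-1))/3 = ((w*√(5 + x))*(-1))/3 = (-w*√(5 + x))/3 = -w*√(5 + x)/3)
-4652 + (-70138 + X(-136, -175))*(V(-303) + 86489) = -4652 + (-70138 - ⅓*(-136)*√(5 - 175))*(-16*(-303) + 86489) = -4652 + (-70138 - ⅓*(-136)*√(-170))*(4848 + 86489) = -4652 + (-70138 - ⅓*(-136)*I*√170)*91337 = -4652 + (-70138 + 136*I*√170/3)*91337 = -4652 + (-6406194506 + 12421832*I*√170/3) = -6406199158 + 12421832*I*√170/3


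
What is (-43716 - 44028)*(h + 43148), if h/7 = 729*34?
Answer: -19009737600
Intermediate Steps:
h = 173502 (h = 7*(729*34) = 7*24786 = 173502)
(-43716 - 44028)*(h + 43148) = (-43716 - 44028)*(173502 + 43148) = -87744*216650 = -19009737600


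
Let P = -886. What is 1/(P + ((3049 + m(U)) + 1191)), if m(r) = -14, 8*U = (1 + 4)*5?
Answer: 1/3340 ≈ 0.00029940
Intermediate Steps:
U = 25/8 (U = ((1 + 4)*5)/8 = (5*5)/8 = (⅛)*25 = 25/8 ≈ 3.1250)
1/(P + ((3049 + m(U)) + 1191)) = 1/(-886 + ((3049 - 14) + 1191)) = 1/(-886 + (3035 + 1191)) = 1/(-886 + 4226) = 1/3340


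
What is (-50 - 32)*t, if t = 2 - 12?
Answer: 820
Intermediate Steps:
t = -10
(-50 - 32)*t = (-50 - 32)*(-10) = -82*(-10) = 820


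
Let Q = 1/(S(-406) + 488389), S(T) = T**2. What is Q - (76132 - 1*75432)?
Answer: -457257499/653225 ≈ -700.00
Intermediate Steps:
Q = 1/653225 (Q = 1/((-406)**2 + 488389) = 1/(164836 + 488389) = 1/653225 ≈ 1.5309e-6)
Q - (76132 - 1*75432) = 1/653225 - (76132 - 1*75432) = 1/653225 - (76132 - 75432) = 1/653225 - 1*700 = 1/653225 - 700 = -457257499/653225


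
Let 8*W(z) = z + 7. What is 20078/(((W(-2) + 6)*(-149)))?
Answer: -160624/7897 ≈ -20.340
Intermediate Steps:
W(z) = 7/8 + z/8 (W(z) = (z + 7)/8 = (7 + z)/8 = 7/8 + z/8)
20078/(((W(-2) + 6)*(-149))) = 20078/((((7/8 + (⅛)*(-2)) + 6)*(-149))) = 20078/((((7/8 - ¼) + 6)*(-149))) = 20078/(((5/8 + 6)*(-149))) = 20078/(((53/8)*(-149))) = 20078/(-7897/8) = 20078*(-8/7897) = -160624/7897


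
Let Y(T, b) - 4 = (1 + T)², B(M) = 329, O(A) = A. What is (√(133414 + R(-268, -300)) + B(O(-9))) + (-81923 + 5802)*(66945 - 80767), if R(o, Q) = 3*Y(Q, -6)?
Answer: 1052144791 + √401629 ≈ 1.0521e+9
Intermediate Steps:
Y(T, b) = 4 + (1 + T)²
R(o, Q) = 12 + 3*(1 + Q)² (R(o, Q) = 3*(4 + (1 + Q)²) = 12 + 3*(1 + Q)²)
(√(133414 + R(-268, -300)) + B(O(-9))) + (-81923 + 5802)*(66945 - 80767) = (√(133414 + (12 + 3*(1 - 300)²)) + 329) + (-81923 + 5802)*(66945 - 80767) = (√(133414 + (12 + 3*(-299)²)) + 329) - 76121*(-13822) = (√(133414 + (12 + 3*89401)) + 329) + 1052144462 = (√(133414 + (12 + 268203)) + 329) + 1052144462 = (√(133414 + 268215) + 329) + 1052144462 = (√401629 + 329) + 1052144462 = (329 + √401629) + 1052144462 = 1052144791 + √401629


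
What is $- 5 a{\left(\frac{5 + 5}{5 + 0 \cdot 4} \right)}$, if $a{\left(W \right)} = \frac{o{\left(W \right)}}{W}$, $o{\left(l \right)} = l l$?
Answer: $-10$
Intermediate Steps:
$o{\left(l \right)} = l^{2}$
$a{\left(W \right)} = W$ ($a{\left(W \right)} = \frac{W^{2}}{W} = W$)
$- 5 a{\left(\frac{5 + 5}{5 + 0 \cdot 4} \right)} = - 5 \frac{5 + 5}{5 + 0 \cdot 4} = - 5 \frac{10}{5 + 0} = - 5 \cdot \frac{10}{5} = - 5 \cdot 10 \cdot \frac{1}{5} = \left(-5\right) 2 = -10$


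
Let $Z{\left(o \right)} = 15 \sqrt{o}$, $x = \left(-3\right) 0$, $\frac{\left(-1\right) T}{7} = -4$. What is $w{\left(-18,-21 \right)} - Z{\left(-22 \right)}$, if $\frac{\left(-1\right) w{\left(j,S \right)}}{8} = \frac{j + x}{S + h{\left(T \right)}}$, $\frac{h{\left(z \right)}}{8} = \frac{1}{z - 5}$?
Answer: $- \frac{3312}{475} - 15 i \sqrt{22} \approx -6.9726 - 70.356 i$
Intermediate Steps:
$T = 28$ ($T = \left(-7\right) \left(-4\right) = 28$)
$h{\left(z \right)} = \frac{8}{-5 + z}$ ($h{\left(z \right)} = \frac{8}{z - 5} = \frac{8}{-5 + z}$)
$x = 0$
$w{\left(j,S \right)} = - \frac{8 j}{\frac{8}{23} + S}$ ($w{\left(j,S \right)} = - 8 \frac{j + 0}{S + \frac{8}{-5 + 28}} = - 8 \frac{j}{S + \frac{8}{23}} = - 8 \frac{j}{\frac{8}{23} + S} = - \frac{8 j}{\frac{8}{23} + S}$)
$w{\left(-18,-21 \right)} - Z{\left(-22 \right)} = \left(-184\right) \left(-18\right) \frac{1}{8 + 23 \left(-21\right)} - 15 \sqrt{-22} = \left(-184\right) \left(-18\right) \frac{1}{8 - 483} - 15 i \sqrt{22} = \left(-184\right) \left(-18\right) \frac{1}{-475} - 15 i \sqrt{22} = \left(-184\right) \left(-18\right) \left(- \frac{1}{475}\right) - 15 i \sqrt{22} = - \frac{3312}{475} - 15 i \sqrt{22}$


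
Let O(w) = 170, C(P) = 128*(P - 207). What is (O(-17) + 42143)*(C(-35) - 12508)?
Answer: -1839938492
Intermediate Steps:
C(P) = -26496 + 128*P (C(P) = 128*(-207 + P) = -26496 + 128*P)
(O(-17) + 42143)*(C(-35) - 12508) = (170 + 42143)*((-26496 + 128*(-35)) - 12508) = 42313*((-26496 - 4480) - 12508) = 42313*(-30976 - 12508) = 42313*(-43484) = -1839938492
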